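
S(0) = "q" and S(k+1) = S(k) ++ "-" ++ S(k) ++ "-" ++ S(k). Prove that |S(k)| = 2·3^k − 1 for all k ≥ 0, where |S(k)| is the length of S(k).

Base case: |S(0)| = 1, and 2·3^0 − 1 = 1.
Assume |S(m)| = 2·3^m − 1.
Then |S(m+1)| = 3|S(m)| + 2 = 3(2·3^m − 1) + 2 = 2·3^{m+1} − 3 + 2 = 2·3^{m+1} − 1.
So the formula holds for m+1, and by induction |S(k)| = 2·3^k − 1 for all k ≥ 0.

|S(k)| = 2·3^k − 1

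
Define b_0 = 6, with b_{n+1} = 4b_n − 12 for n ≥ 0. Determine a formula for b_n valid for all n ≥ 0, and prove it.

Claim: b_n = 2·4^n + 4.

Base case: b_0 = 6, and 2·4^0 + 4 = 2 + 4 = 6.
Assume b_j = 2·4^j + 4 for some j ≥ 0.
Then b_{j+1} = 4b_j − 12 = 4·(2·4^j + 4) − 12 = 8·4^j + 16 − 12 = 2·4^{j+1} + 4.
This completes the inductive step, so b_n = 2·4^n + 4 for all n ≥ 0.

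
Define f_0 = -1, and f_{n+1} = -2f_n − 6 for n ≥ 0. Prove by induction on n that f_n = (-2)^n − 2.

Base case: f_0 = -1, and (-2)^0 − 2 = 1 − 2 = -1.
Assume f_r = (-2)^r − 2 for some r ≥ 0.
Then f_{r+1} = -2f_r − 6 = -2·((-2)^r − 2) − 6 = -2·(-2)^r + 4 − 6 = (-2)^{r+1} − 2.
By induction, f_n = (-2)^n − 2 for all n ≥ 0.

f_n = (-2)^n − 2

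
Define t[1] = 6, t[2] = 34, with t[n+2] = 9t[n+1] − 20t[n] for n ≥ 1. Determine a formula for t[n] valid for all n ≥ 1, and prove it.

Claim: t[n] = 2·5^n − 4^n.

Base cases: t[1] = 6 and 2·5^1 − 4^1 = 6; t[2] = 34 and 2·5^2 − 4^2 = 34.
Assume t[j] = 2·5^j − 4^j for all 1 ≤ j ≤ m, where m ≥ 2.
Then t[m+1] = 9t[m] − 20t[m−1] = 9·(2·5^m − 4^m) − 20·(2·5^{m−1} − 4^{m−1}) = 2·(9·5 − 20)5^{m−1} − (9·4 − 20)4^{m−1} = 50·5^{m−1} − 16·4^{m−1} = 2·5^{m+1} − 4^{m+1}.
This completes the inductive step, so t[n] = 2·5^n − 4^n for all n ≥ 1.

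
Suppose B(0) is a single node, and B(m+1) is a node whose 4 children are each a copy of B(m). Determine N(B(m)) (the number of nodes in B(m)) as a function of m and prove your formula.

Claim: N(B(m)) = (4^{m+1} − 1)/3.

Base case: N(B(0)) = 1, and (4^{0+1} − 1)/3 = 1.
Assume N(B(r)) = (4^{r+1} − 1)/3.
Then N(B(r+1)) = 1 + 4N(B(r)) = 1 + 4·(4^{r+1} − 1)/3 = 1 + (4^{r+2} − 4)/3 = (3 + 4^{r+2} − 4)/3 = (4^{r+2} − 1)/3.
This completes the inductive step, so N(B(m)) = (4^{m+1} − 1)/3 for all m ≥ 0.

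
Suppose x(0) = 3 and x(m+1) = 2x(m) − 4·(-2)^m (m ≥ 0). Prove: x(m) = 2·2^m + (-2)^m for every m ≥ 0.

Base case: x(0) = 3, and 2·2^0 + (-2)^0 = 2 + 1 = 3.
Assume x(k) = 2·2^k + (-2)^k for some k ≥ 0.
Then x(k+1) = 2x(k) − 4·(-2)^k = 2·(2·2^k + (-2)^k) − 4·(-2)^k = 2·2^{k+1} + 2·(-2)^k − 4·(-2)^k = 2·2^{k+1} − 2·(-2)^k = 2·2^{k+1} + (-2)^{k+1}.
Hence x(m) = 2·2^m + (-2)^m for every m ≥ 0, by induction.

x(m) = 2·2^m + (-2)^m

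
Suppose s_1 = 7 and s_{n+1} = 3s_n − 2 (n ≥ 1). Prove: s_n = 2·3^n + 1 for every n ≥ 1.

Base case: s_1 = 7, and 2·3^1 + 1 = 6 + 1 = 7.
Assume s_m = 2·3^m + 1 for some m ≥ 1.
Then s_{m+1} = 3s_m − 2 = 3·(2·3^m + 1) − 2 = 6·3^m + 3 − 2 = 2·3^{m+1} + 1.
This completes the inductive step, so s_n = 2·3^n + 1 for all n ≥ 1.

s_n = 2·3^n + 1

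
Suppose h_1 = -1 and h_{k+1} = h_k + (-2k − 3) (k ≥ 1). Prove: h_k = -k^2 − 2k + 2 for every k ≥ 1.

Base case: h_1 = -1, and -1^2 − 2·1 + 2 = -1.
Assume h_m = -m^2 − 2m + 2.
Then h_{m+1} = h_m + (-2m − 3) = (-m^2 − 2m + 2) + (-2m − 3) = -m^2 − 4m − 1,
and -(m+1)^2 − 2·(m+1) + 2 = -m^2 − 4m − 1.
This completes the inductive step, so h_k = -k^2 − 2k + 2 for all k ≥ 1.

h_k = -k^2 − 2k + 2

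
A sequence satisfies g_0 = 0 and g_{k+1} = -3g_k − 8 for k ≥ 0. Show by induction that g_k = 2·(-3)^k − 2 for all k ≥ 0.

Base case: g_0 = 0, and 2·(-3)^0 − 2 = 2 − 2 = 0.
Assume g_m = 2·(-3)^m − 2 for some m ≥ 0.
Then g_{m+1} = -3g_m − 8 = -3·(2·(-3)^m − 2) − 8 = -6·(-3)^m + 6 − 8 = 2·(-3)^{m+1} − 2.
Hence g_k = 2·(-3)^k − 2 for every k ≥ 0, by induction.

g_k = 2·(-3)^k − 2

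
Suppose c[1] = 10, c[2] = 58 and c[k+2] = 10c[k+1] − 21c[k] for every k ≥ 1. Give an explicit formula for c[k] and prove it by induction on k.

Claim: c[k] = 7^k + 3^k.

Base cases: c[1] = 10 and 7^1 + 3^1 = 10; c[2] = 58 and 7^2 + 3^2 = 58.
Assume c[i] = 7^i + 3^i for all 1 ≤ i ≤ j, where j ≥ 2.
Then c[j+1] = 10c[j] − 21c[j−1] = 10·(7^j + 3^j) − 21·(7^{j−1} + 3^{j−1}) = (10·7 − 21)7^{j−1} + (10·3 − 21)3^{j−1} = 49·7^{j−1} + 9·3^{j−1} = 7^{j+1} + 3^{j+1}.
This completes the inductive step, so c[k] = 7^k + 3^k for all k ≥ 1.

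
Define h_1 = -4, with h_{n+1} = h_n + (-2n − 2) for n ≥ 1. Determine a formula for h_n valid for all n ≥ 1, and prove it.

Claim: h_n = -n^2 − n − 2.

Base case: h_1 = -4, and -1^2 − 1 − 2 = -4.
Assume h_r = -r^2 − r − 2.
Then h_{r+1} = h_r + (-2r − 2) = (-r^2 − r − 2) + (-2r − 2) = -r^2 − 3r − 4,
and -(r+1)^2 − (r+1) − 2 = -r^2 − 3r − 4.
This completes the inductive step, so h_n = -n^2 − n − 2 for all n ≥ 1.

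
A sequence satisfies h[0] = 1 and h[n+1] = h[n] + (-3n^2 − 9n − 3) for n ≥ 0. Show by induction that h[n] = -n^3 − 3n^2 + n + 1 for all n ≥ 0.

Base case: h[0] = 1, and -0^3 − 3·0^2 + 0 + 1 = 1.
Assume h[j] = -j^3 − 3j^2 + j + 1.
Then h[j+1] = h[j] + (-3j^2 − 9j − 3) = (-j^3 − 3j^2 + j + 1) + (-3j^2 − 9j − 3) = -j^3 − 6j^2 − 8j − 2,
and -(j+1)^3 − 3·(j+1)^2 + (j+1) + 1 = -j^3 − 6j^2 − 8j − 2.
This completes the inductive step, so h[n] = -n^3 − 3n^2 + n + 1 for all n ≥ 0.

h[n] = -n^3 − 3n^2 + n + 1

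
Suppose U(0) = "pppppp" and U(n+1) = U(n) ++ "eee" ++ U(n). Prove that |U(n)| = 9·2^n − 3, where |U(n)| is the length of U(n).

Base case: |U(0)| = 6, and 9·2^0 − 3 = 6.
Assume |U(j)| = 9·2^j − 3.
Then |U(j+1)| = |U(j)| + 3 + |U(j)| = 2|U(j)| + 3 = 2(9·2^j − 3) + 3 = 9·2^{j+1} − 6 + 3 = 9·2^{j+1} − 3.
This completes the inductive step, so |U(n)| = 9·2^n − 3 for all n ≥ 0.

|U(n)| = 9·2^n − 3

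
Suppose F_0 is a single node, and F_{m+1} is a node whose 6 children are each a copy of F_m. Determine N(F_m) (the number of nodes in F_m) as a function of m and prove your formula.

Claim: N(F_m) = (6^{m+1} − 1)/5.

Base case: N(F_0) = 1, and (6^{0+1} − 1)/5 = 1.
Assume N(F_k) = (6^{k+1} − 1)/5.
Then N(F_{k+1}) = 1 + 6N(F_k) = 1 + 6·(6^{k+1} − 1)/5 = 1 + (6^{k+2} − 6)/5 = (5 + 6^{k+2} − 6)/5 = (6^{k+2} − 1)/5.
This completes the inductive step, so N(F_m) = (6^{m+1} − 1)/5 for all m ≥ 0.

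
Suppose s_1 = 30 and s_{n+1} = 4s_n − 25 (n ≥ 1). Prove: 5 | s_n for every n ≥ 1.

Base case: s_1 = 30 = 5·6, so 5 | s_1.
Assume 5 | s_k, so s_k = 5t for some integer t.
Then s_{k+1} = 4s_k − 25 = 4·(5t) − 25 = 5(4t − 5), so 5 | s_{k+1}.
Hence 5 | s_n for every n ≥ 1, by induction.

5 | s_n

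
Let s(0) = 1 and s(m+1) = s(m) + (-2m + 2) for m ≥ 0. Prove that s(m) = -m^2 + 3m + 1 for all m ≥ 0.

Base case: s(0) = 1, and -0^2 + 3·0 + 1 = 1.
Assume s(k) = -k^2 + 3k + 1.
Then s(k+1) = s(k) + (-2k + 2) = (-k^2 + 3k + 1) + (-2k + 2) = -k^2 + k + 3,
and -(k+1)^2 + 3·(k+1) + 1 = -k^2 + k + 3.
By induction, s(m) = -m^2 + 3m + 1 for all m ≥ 0.

s(m) = -m^2 + 3m + 1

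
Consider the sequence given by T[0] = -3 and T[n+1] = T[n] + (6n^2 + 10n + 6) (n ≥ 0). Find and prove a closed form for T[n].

Claim: T[n] = 2n^3 + 2n^2 + 2n − 3.

Base case: T[0] = -3, and 2·0^3 + 2·0^2 + 2·0 − 3 = -3.
Assume T[k] = 2k^3 + 2k^2 + 2k − 3.
Then T[k+1] = T[k] + (6k^2 + 10k + 6) = (2k^3 + 2k^2 + 2k − 3) + (6k^2 + 10k + 6) = 2k^3 + 8k^2 + 12k + 3,
and 2·(k+1)^3 + 2·(k+1)^2 + 2·(k+1) − 3 = 2k^3 + 8k^2 + 12k + 3.
This completes the inductive step, so T[n] = 2n^3 + 2n^2 + 2n − 3 for all n ≥ 0.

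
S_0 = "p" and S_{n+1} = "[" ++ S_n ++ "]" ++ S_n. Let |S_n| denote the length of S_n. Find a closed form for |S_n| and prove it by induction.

Claim: |S_n| = 3·2^n − 2.

Base case: |S_0| = 1, and 3·2^0 − 2 = 1.
Assume |S_m| = 3·2^m − 2.
Then |S_{m+1}| = 1 + |S_m| + 1 + |S_m| = 2|S_m| + 2 = 2(3·2^m − 2) + 2 = 3·2^{m+1} − 4 + 2 = 3·2^{m+1} − 2.
So the formula holds for m+1, and by induction |S_n| = 3·2^n − 2 for all n ≥ 0.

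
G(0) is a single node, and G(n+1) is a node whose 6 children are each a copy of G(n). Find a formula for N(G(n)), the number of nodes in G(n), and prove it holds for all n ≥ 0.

Claim: N(G(n)) = (6^{n+1} − 1)/5.

Base case: N(G(0)) = 1, and (6^{0+1} − 1)/5 = 1.
Assume N(G(j)) = (6^{j+1} − 1)/5.
Then N(G(j+1)) = 1 + 6N(G(j)) = 1 + 6·(6^{j+1} − 1)/5 = 1 + (6^{j+2} − 6)/5 = (5 + 6^{j+2} − 6)/5 = (6^{j+2} − 1)/5.
By induction, N(G(n)) = (6^{n+1} − 1)/5 for all n ≥ 0.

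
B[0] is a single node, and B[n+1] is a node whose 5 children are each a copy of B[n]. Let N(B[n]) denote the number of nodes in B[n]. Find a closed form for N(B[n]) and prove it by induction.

Claim: N(B[n]) = (5^{n+1} − 1)/4.

Base case: N(B[0]) = 1, and (5^{0+1} − 1)/4 = 1.
Assume N(B[j]) = (5^{j+1} − 1)/4.
Then N(B[j+1]) = 1 + 5N(B[j]) = 1 + 5·(5^{j+1} − 1)/4 = 1 + (5^{j+2} − 5)/4 = (4 + 5^{j+2} − 5)/4 = (5^{j+2} − 1)/4.
By induction, N(B[n]) = (5^{n+1} − 1)/4 for all n ≥ 0.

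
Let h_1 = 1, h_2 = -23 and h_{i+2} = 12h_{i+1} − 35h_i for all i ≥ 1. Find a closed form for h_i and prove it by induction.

Claim: h_i = 3·5^i − 2·7^i.

Base cases: h_1 = 1 and 3·5^1 − 2·7^1 = 1; h_2 = -23 and 3·5^2 − 2·7^2 = -23.
Assume h_j = 3·5^j − 2·7^j for all 1 ≤ j ≤ r, where r ≥ 2.
Then h_{r+1} = 12h_r − 35h_{r−1} = 12·(3·5^r − 2·7^r) − 35·(3·5^{r−1} − 2·7^{r−1}) = 3·(12·5 − 35)5^{r−1} − 2·(12·7 − 35)7^{r−1} = 75·5^{r−1} − 98·7^{r−1} = 3·5^{r+1} − 2·7^{r+1}.
Hence h_i = 3·5^i − 2·7^i for every i ≥ 1, by strong induction.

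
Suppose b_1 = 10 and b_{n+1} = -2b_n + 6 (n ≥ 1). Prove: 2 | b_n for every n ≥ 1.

Base case: b_1 = 10 = 2·5, so 2 | b_1.
Assume 2 | b_m, so b_m = 2t for some integer t.
Then b_{m+1} = -2b_m + 6 = -2·(2t) + 6 = 2(-2t + 3), so 2 | b_{m+1}.
So the property holds for m+1, and by induction 2 | b_n for all n ≥ 1.

2 | b_n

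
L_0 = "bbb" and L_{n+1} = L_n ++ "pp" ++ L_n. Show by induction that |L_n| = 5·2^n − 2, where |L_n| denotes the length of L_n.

Base case: |L_0| = 3, and 5·2^0 − 2 = 3.
Assume |L_m| = 5·2^m − 2.
Then |L_{m+1}| = |L_m| + 2 + |L_m| = 2|L_m| + 2 = 2(5·2^m − 2) + 2 = 5·2^{m+1} − 4 + 2 = 5·2^{m+1} − 2.
By induction, |L_n| = 5·2^n − 2 for all n ≥ 0.

|L_n| = 5·2^n − 2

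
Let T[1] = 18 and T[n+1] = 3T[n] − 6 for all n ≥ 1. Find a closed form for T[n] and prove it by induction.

Claim: T[n] = 5·3^n + 3.

Base case: T[1] = 18, and 5·3^1 + 3 = 15 + 3 = 18.
Assume T[k] = 5·3^k + 3 for some k ≥ 1.
Then T[k+1] = 3T[k] − 6 = 3·(5·3^k + 3) − 6 = 15·3^k + 9 − 6 = 5·3^{k+1} + 3.
Hence T[n] = 5·3^n + 3 for every n ≥ 1, by induction.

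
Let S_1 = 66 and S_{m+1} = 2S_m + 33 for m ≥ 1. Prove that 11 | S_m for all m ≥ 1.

Base case: S_1 = 66 = 11·6, so 11 | S_1.
Assume 11 | S_k, so S_k = 11t for some integer t.
Then S_{k+1} = 2S_k + 33 = 2·(11t) + 33 = 11(2t + 3), so 11 | S_{k+1}.
By induction, 11 | S_m for all m ≥ 1.

11 | S_m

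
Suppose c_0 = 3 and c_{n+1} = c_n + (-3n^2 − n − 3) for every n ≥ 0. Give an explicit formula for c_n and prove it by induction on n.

Claim: c_n = -n^3 + n^2 − 3n + 3.

Base case: c_0 = 3, and -0^3 + 0^2 − 3·0 + 3 = 3.
Assume c_k = -k^3 + k^2 − 3k + 3.
Then c_{k+1} = c_k + (-3k^2 − k − 3) = (-k^3 + k^2 − 3k + 3) + (-3k^2 − k − 3) = -k^3 − 2k^2 − 4k,
and -(k+1)^3 + (k+1)^2 − 3·(k+1) + 3 = -k^3 − 2k^2 − 4k.
This completes the inductive step, so c_n = -n^3 + n^2 − 3n + 3 for all n ≥ 0.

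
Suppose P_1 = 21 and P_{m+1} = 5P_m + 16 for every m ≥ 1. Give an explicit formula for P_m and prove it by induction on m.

Claim: P_m = 5^{m+1} − 4.

Base case: P_1 = 21, and 5^{1+1} − 4 = 25 − 4 = 21.
Assume P_k = 5^{k+1} − 4 for some k ≥ 1.
Then P_{k+1} = 5P_k + 16 = 5·(5^{k+1} − 4) + 16 = 5^{k+2} − 20 + 16 = 5^{k+2} − 4.
This completes the inductive step, so P_m = 5^{m+1} − 4 for all m ≥ 1.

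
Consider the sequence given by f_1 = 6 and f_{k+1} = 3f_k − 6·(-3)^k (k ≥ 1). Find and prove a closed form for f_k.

Claim: f_k = 3·3^k + (-3)^k.

Base case: f_1 = 6, and 3·3^1 + (-3)^1 = 9 − 3 = 6.
Assume f_r = 3·3^r + (-3)^r for some r ≥ 1.
Then f_{r+1} = 3f_r − 6·(-3)^r = 3·(3·3^r + (-3)^r) − 6·(-3)^r = 3·3^{r+1} + 3·(-3)^r − 6·(-3)^r = 3·3^{r+1} − 3·(-3)^r = 3·3^{r+1} + (-3)^{r+1}.
This completes the inductive step, so f_k = 3·3^k + (-3)^k for all k ≥ 1.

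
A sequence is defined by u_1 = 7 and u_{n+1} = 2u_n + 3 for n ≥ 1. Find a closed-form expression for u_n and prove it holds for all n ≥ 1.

Claim: u_n = 5·2^n − 3.

Base case: u_1 = 7, and 5·2^1 − 3 = 10 − 3 = 7.
Assume u_k = 5·2^k − 3 for some k ≥ 1.
Then u_{k+1} = 2u_k + 3 = 2·(5·2^k − 3) + 3 = 10·2^k − 6 + 3 = 5·2^{k+1} − 3.
So the formula holds for k+1, and by induction u_n = 5·2^n − 3 for all n ≥ 1.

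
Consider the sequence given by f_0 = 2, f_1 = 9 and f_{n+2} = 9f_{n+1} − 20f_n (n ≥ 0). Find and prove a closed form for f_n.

Claim: f_n = 5^n + 4^n.

Base cases: f_0 = 2 and 5^0 + 4^0 = 2; f_1 = 9 and 5^1 + 4^1 = 9.
Assume f_j = 5^j + 4^j for all 0 ≤ j ≤ m, where m ≥ 1.
Then f_{m+1} = 9f_m − 20f_{m−1} = 9·(5^m + 4^m) − 20·(5^{m−1} + 4^{m−1}) = (9·5 − 20)5^{m−1} + (9·4 − 20)4^{m−1} = 25·5^{m−1} + 16·4^{m−1} = 5^{m+1} + 4^{m+1}.
Hence f_n = 5^n + 4^n for every n ≥ 0, by strong induction.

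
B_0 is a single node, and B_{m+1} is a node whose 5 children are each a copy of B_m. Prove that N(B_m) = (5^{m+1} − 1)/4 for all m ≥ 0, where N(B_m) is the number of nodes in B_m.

Base case: N(B_0) = 1, and (5^{0+1} − 1)/4 = 1.
Assume N(B_r) = (5^{r+1} − 1)/4.
Then N(B_{r+1}) = 1 + 5N(B_r) = 1 + 5·(5^{r+1} − 1)/4 = 1 + (5^{r+2} − 5)/4 = (4 + 5^{r+2} − 5)/4 = (5^{r+2} − 1)/4.
This completes the inductive step, so N(B_m) = (5^{m+1} − 1)/4 for all m ≥ 0.

N(B_m) = (5^{m+1} − 1)/4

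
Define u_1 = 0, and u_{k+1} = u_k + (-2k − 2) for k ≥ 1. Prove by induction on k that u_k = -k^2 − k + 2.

Base case: u_1 = 0, and -1^2 − 1 + 2 = 0.
Assume u_r = -r^2 − r + 2.
Then u_{r+1} = u_r + (-2r − 2) = (-r^2 − r + 2) + (-2r − 2) = -r^2 − 3r,
and -(r+1)^2 − (r+1) + 2 = -r^2 − 3r.
This completes the inductive step, so u_k = -k^2 − k + 2 for all k ≥ 1.

u_k = -k^2 − k + 2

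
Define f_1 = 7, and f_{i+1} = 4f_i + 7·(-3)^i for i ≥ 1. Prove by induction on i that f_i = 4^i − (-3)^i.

Base case: f_1 = 7, and 4^1 − (-3)^1 = 4 + 3 = 7.
Assume f_k = 4^k − (-3)^k for some k ≥ 1.
Then f_{k+1} = 4f_k + 7·(-3)^k = 4·(4^k − (-3)^k) + 7·(-3)^k = 4^{k+1} − 4·(-3)^k + 7·(-3)^k = 4^{k+1} + 3·(-3)^k = 4^{k+1} − (-3)^{k+1}.
By induction, f_i = 4^i − (-3)^i for all i ≥ 1.

f_i = 4^i − (-3)^i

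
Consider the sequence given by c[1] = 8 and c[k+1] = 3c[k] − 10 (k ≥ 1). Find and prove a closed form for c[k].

Claim: c[k] = 3^k + 5.

Base case: c[1] = 8, and 3^1 + 5 = 3 + 5 = 8.
Assume c[m] = 3^m + 5 for some m ≥ 1.
Then c[m+1] = 3c[m] − 10 = 3·(3^m + 5) − 10 = 3^{m+1} + 15 − 10 = 3^{m+1} + 5.
Hence c[k] = 3^k + 5 for every k ≥ 1, by induction.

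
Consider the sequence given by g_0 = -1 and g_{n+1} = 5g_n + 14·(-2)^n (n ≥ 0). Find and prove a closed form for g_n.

Claim: g_n = 5^n − 2·(-2)^n.

Base case: g_0 = -1, and 5^0 − 2·(-2)^0 = 1 − 2 = -1.
Assume g_m = 5^m − 2·(-2)^m for some m ≥ 0.
Then g_{m+1} = 5g_m + 14·(-2)^m = 5·(5^m − 2·(-2)^m) + 14·(-2)^m = 5^{m+1} − 10·(-2)^m + 14·(-2)^m = 5^{m+1} + 4·(-2)^m = 5^{m+1} − 2·(-2)^{m+1}.
So the formula holds for m+1, and by induction g_n = 5^n − 2·(-2)^n for all n ≥ 0.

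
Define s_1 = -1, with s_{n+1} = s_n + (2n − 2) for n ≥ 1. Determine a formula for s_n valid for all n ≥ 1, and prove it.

Claim: s_n = n^2 − 3n + 1.

Base case: s_1 = -1, and 1^2 − 3·1 + 1 = -1.
Assume s_k = k^2 − 3k + 1.
Then s_{k+1} = s_k + (2k − 2) = (k^2 − 3k + 1) + (2k − 2) = k^2 − k − 1,
and (k+1)^2 − 3·(k+1) + 1 = k^2 − k − 1.
Hence s_n = n^2 − 3n + 1 for every n ≥ 1, by induction.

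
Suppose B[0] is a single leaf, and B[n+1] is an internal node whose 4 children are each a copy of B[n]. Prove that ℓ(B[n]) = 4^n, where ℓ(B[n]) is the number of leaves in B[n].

Base case: ℓ(B[0]) = 1, and 4^0 = 1.
Assume ℓ(B[r]) = 4^r.
Then ℓ(B[r+1]) = 4·ℓ(B[r]) = 4·4^r = 4^{r+1}.
This completes the inductive step, so ℓ(B[n]) = 4^n for all n ≥ 0.

ℓ(B[n]) = 4^n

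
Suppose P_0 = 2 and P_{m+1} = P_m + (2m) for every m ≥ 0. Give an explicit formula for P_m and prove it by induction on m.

Claim: P_m = m^2 − m + 2.

Base case: P_0 = 2, and 0^2 − 0 + 2 = 2.
Assume P_k = k^2 − k + 2.
Then P_{k+1} = P_k + (2k) = (k^2 − k + 2) + (2k) = k^2 + k + 2,
and (k+1)^2 − (k+1) + 2 = k^2 + k + 2.
Hence P_m = m^2 − m + 2 for every m ≥ 0, by induction.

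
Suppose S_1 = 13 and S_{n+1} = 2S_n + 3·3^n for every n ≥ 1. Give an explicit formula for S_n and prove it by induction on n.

Claim: S_n = 2·2^n + 3·3^n.

Base case: S_1 = 13, and 2·2^1 + 3·3^1 = 4 + 9 = 13.
Assume S_k = 2·2^k + 3·3^k for some k ≥ 1.
Then S_{k+1} = 2S_k + 3·3^k = 2·(2·2^k + 3·3^k) + 3·3^k = 2·2^{k+1} + 6·3^k + 3·3^k = 2·2^{k+1} + 9·3^k = 2·2^{k+1} + 3·3^{k+1}.
By induction, S_n = 2·2^n + 3·3^n for all n ≥ 1.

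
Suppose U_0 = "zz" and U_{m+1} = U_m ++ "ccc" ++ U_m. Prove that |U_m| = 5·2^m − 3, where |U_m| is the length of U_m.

Base case: |U_0| = 2, and 5·2^0 − 3 = 2.
Assume |U_r| = 5·2^r − 3.
Then |U_{r+1}| = |U_r| + 3 + |U_r| = 2|U_r| + 3 = 2(5·2^r − 3) + 3 = 5·2^{r+1} − 6 + 3 = 5·2^{r+1} − 3.
This completes the inductive step, so |U_m| = 5·2^m − 3 for all m ≥ 0.

|U_m| = 5·2^m − 3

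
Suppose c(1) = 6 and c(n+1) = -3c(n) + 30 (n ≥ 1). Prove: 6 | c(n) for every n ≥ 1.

Base case: c(1) = 6 = 6·1, so 6 | c(1).
Assume 6 | c(j), so c(j) = 6t for some integer t.
Then c(j+1) = -3c(j) + 30 = -3·(6t) + 30 = 6(-3t + 5), so 6 | c(j+1).
Hence 6 | c(n) for every n ≥ 1, by induction.

6 | c(n)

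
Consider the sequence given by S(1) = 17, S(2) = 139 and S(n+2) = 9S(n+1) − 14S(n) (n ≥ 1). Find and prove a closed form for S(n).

Claim: S(n) = 3·7^n − 2·2^n.

Base cases: S(1) = 17 and 3·7^1 − 2·2^1 = 17; S(2) = 139 and 3·7^2 − 2·2^2 = 139.
Assume S(j) = 3·7^j − 2·2^j for all 1 ≤ j ≤ k, where k ≥ 2.
Then S(k+1) = 9S(k) − 14S(k−1) = 9·(3·7^k − 2·2^k) − 14·(3·7^{k−1} − 2·2^{k−1}) = 3·(9·7 − 14)7^{k−1} − 2·(9·2 − 14)2^{k−1} = 147·7^{k−1} − 8·2^{k−1} = 3·7^{k+1} − 2·2^{k+1}.
Hence S(n) = 3·7^n − 2·2^n for every n ≥ 1, by strong induction.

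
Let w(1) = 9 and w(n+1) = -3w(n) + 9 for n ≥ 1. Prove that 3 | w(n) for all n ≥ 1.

Base case: w(1) = 9 = 3·3, so 3 | w(1).
Assume 3 | w(m), so w(m) = 3t for some integer t.
Then w(m+1) = -3w(m) + 9 = -3·(3t) + 9 = 3(-3t + 3), so 3 | w(m+1).
By induction, 3 | w(n) for all n ≥ 1.

3 | w(n)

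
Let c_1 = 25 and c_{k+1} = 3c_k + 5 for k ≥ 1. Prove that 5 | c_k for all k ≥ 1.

Base case: c_1 = 25 = 5·5, so 5 | c_1.
Assume 5 | c_r, so c_r = 5t for some integer t.
Then c_{r+1} = 3c_r + 5 = 3·(5t) + 5 = 5(3t + 1), so 5 | c_{r+1}.
Hence 5 | c_k for every k ≥ 1, by induction.

5 | c_k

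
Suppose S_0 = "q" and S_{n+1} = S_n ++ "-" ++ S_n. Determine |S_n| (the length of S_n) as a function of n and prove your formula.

Claim: |S_n| = 2^{n+1} − 1.

Base case: |S_0| = 1, and 2^{0+1} − 1 = 1.
Assume |S_j| = 2^{j+1} − 1.
Then |S_{j+1}| = |S_j| + 1 + |S_j| = 2|S_j| + 1 = 2(2^{j+1} − 1) + 1 = 2^{j+2} − 2 + 1 = 2^{j+2} − 1.
This completes the inductive step, so |S_n| = 2^{n+1} − 1 for all n ≥ 0.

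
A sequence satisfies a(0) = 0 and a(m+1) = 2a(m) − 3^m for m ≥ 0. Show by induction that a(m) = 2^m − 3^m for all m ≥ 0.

Base case: a(0) = 0, and 2^0 − 3^0 = 1 − 1 = 0.
Assume a(r) = 2^r − 3^r for some r ≥ 0.
Then a(r+1) = 2a(r) − 3^r = 2·(2^r − 3^r) − 3^r = 2^{r+1} − 2·3^r − 3^r = 2^{r+1} − 3·3^r = 2^{r+1} − 3^{r+1}.
So the formula holds for r+1, and by induction a(m) = 2^m − 3^m for all m ≥ 0.

a(m) = 2^m − 3^m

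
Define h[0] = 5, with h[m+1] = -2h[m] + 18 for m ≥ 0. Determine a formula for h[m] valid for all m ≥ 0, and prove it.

Claim: h[m] = -(-2)^m + 6.

Base case: h[0] = 5, and -(-2)^0 + 6 = -1 + 6 = 5.
Assume h[k] = -(-2)^k + 6 for some k ≥ 0.
Then h[k+1] = -2h[k] + 18 = -2·(-(-2)^k + 6) + 18 = 2·(-2)^k − 12 + 18 = -(-2)^{k+1} + 6.
So the formula holds for k+1, and by induction h[m] = -(-2)^m + 6 for all m ≥ 0.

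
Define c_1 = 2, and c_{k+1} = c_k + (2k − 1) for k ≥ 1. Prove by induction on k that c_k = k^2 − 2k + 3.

Base case: c_1 = 2, and 1^2 − 2·1 + 3 = 2.
Assume c_r = r^2 − 2r + 3.
Then c_{r+1} = c_r + (2r − 1) = (r^2 − 2r + 3) + (2r − 1) = r^2 + 2,
and (r+1)^2 − 2·(r+1) + 3 = r^2 + 2.
This completes the inductive step, so c_k = k^2 − 2k + 3 for all k ≥ 1.

c_k = k^2 − 2k + 3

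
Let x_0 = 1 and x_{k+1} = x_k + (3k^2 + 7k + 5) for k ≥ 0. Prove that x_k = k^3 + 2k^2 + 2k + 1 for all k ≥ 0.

Base case: x_0 = 1, and 0^3 + 2·0^2 + 2·0 + 1 = 1.
Assume x_r = r^3 + 2r^2 + 2r + 1.
Then x_{r+1} = x_r + (3r^2 + 7r + 5) = (r^3 + 2r^2 + 2r + 1) + (3r^2 + 7r + 5) = r^3 + 5r^2 + 9r + 6,
and (r+1)^3 + 2·(r+1)^2 + 2·(r+1) + 1 = r^3 + 5r^2 + 9r + 6.
By induction, x_k = k^3 + 2k^2 + 2k + 1 for all k ≥ 0.

x_k = k^3 + 2k^2 + 2k + 1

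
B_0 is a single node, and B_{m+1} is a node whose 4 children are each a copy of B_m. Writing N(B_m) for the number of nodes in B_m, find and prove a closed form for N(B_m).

Claim: N(B_m) = (4^{m+1} − 1)/3.

Base case: N(B_0) = 1, and (4^{0+1} − 1)/3 = 1.
Assume N(B_k) = (4^{k+1} − 1)/3.
Then N(B_{k+1}) = 1 + 4N(B_k) = 1 + 4·(4^{k+1} − 1)/3 = 1 + (4^{k+2} − 4)/3 = (3 + 4^{k+2} − 4)/3 = (4^{k+2} − 1)/3.
So the formula holds for k+1, and by induction N(B_m) = (4^{m+1} − 1)/3 for all m ≥ 0.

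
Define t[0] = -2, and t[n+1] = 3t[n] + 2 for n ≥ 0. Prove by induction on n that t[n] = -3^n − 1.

Base case: t[0] = -2, and -3^0 − 1 = -1 − 1 = -2.
Assume t[r] = -3^r − 1 for some r ≥ 0.
Then t[r+1] = 3t[r] + 2 = 3·(-3^r − 1) + 2 = -3^{r+1} − 3 + 2 = -3^{r+1} − 1.
So the formula holds for r+1, and by induction t[n] = -3^n − 1 for all n ≥ 0.

t[n] = -3^n − 1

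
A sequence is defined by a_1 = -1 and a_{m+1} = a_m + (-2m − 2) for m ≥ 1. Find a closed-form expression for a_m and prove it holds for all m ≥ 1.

Claim: a_m = -m^2 − m + 1.

Base case: a_1 = -1, and -1^2 − 1 + 1 = -1.
Assume a_j = -j^2 − j + 1.
Then a_{j+1} = a_j + (-2j − 2) = (-j^2 − j + 1) + (-2j − 2) = -j^2 − 3j − 1,
and -(j+1)^2 − (j+1) + 1 = -j^2 − 3j − 1.
Hence a_m = -m^2 − m + 1 for every m ≥ 1, by induction.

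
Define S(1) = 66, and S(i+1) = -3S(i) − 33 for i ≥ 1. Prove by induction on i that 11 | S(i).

Base case: S(1) = 66 = 11·6, so 11 | S(1).
Assume 11 | S(r), so S(r) = 11t for some integer t.
Then S(r+1) = -3S(r) − 33 = -3·(11t) − 33 = 11(-3t − 3), so 11 | S(r+1).
So the property holds for r+1, and by induction 11 | S(i) for all i ≥ 1.

11 | S(i)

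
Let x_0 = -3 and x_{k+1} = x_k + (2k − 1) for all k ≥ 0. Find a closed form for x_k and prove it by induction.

Claim: x_k = k^2 − 2k − 3.

Base case: x_0 = -3, and 0^2 − 2·0 − 3 = -3.
Assume x_r = r^2 − 2r − 3.
Then x_{r+1} = x_r + (2r − 1) = (r^2 − 2r − 3) + (2r − 1) = r^2 − 4,
and (r+1)^2 − 2·(r+1) − 3 = r^2 − 4.
By induction, x_k = k^2 − 2k − 3 for all k ≥ 0.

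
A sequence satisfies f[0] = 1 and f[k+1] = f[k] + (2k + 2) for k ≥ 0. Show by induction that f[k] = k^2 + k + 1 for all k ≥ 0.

Base case: f[0] = 1, and 0^2 + 0 + 1 = 1.
Assume f[j] = j^2 + j + 1.
Then f[j+1] = f[j] + (2j + 2) = (j^2 + j + 1) + (2j + 2) = j^2 + 3j + 3,
and (j+1)^2 + (j+1) + 1 = j^2 + 3j + 3.
By induction, f[k] = k^2 + k + 1 for all k ≥ 0.

f[k] = k^2 + k + 1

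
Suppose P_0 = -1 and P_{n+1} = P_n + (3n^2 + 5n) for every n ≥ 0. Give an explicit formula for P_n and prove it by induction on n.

Claim: P_n = n^3 + n^2 − 2n − 1.

Base case: P_0 = -1, and 0^3 + 0^2 − 2·0 − 1 = -1.
Assume P_m = m^3 + m^2 − 2m − 1.
Then P_{m+1} = P_m + (3m^2 + 5m) = (m^3 + m^2 − 2m − 1) + (3m^2 + 5m) = m^3 + 4m^2 + 3m − 1,
and (m+1)^3 + (m+1)^2 − 2·(m+1) − 1 = m^3 + 4m^2 + 3m − 1.
This completes the inductive step, so P_n = n^3 + n^2 − 2n − 1 for all n ≥ 0.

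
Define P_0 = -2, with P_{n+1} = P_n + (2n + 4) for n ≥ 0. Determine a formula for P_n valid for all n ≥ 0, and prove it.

Claim: P_n = n^2 + 3n − 2.

Base case: P_0 = -2, and 0^2 + 3·0 − 2 = -2.
Assume P_r = r^2 + 3r − 2.
Then P_{r+1} = P_r + (2r + 4) = (r^2 + 3r − 2) + (2r + 4) = r^2 + 5r + 2,
and (r+1)^2 + 3·(r+1) − 2 = r^2 + 5r + 2.
By induction, P_n = n^2 + 3n − 2 for all n ≥ 0.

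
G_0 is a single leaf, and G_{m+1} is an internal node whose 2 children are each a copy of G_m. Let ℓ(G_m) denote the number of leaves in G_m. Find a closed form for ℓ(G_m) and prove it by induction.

Claim: ℓ(G_m) = 2^m.

Base case: ℓ(G_0) = 1, and 2^0 = 1.
Assume ℓ(G_r) = 2^r.
Then ℓ(G_{r+1}) = 2·ℓ(G_r) = 2·2^r = 2^{r+1}.
This completes the inductive step, so ℓ(G_m) = 2^m for all m ≥ 0.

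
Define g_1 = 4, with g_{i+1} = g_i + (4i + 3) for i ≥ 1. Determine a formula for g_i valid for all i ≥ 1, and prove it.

Claim: g_i = 2i^2 + i + 1.

Base case: g_1 = 4, and 2·1^2 + 1 + 1 = 4.
Assume g_k = 2k^2 + k + 1.
Then g_{k+1} = g_k + (4k + 3) = (2k^2 + k + 1) + (4k + 3) = 2k^2 + 5k + 4,
and 2·(k+1)^2 + (k+1) + 1 = 2k^2 + 5k + 4.
Hence g_i = 2i^2 + i + 1 for every i ≥ 1, by induction.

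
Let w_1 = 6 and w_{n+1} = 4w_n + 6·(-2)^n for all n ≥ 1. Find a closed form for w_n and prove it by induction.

Claim: w_n = 4^n − (-2)^n.

Base case: w_1 = 6, and 4^1 − (-2)^1 = 4 + 2 = 6.
Assume w_m = 4^m − (-2)^m for some m ≥ 1.
Then w_{m+1} = 4w_m + 6·(-2)^m = 4·(4^m − (-2)^m) + 6·(-2)^m = 4^{m+1} − 4·(-2)^m + 6·(-2)^m = 4^{m+1} + 2·(-2)^m = 4^{m+1} − (-2)^{m+1}.
By induction, w_n = 4^n − (-2)^n for all n ≥ 1.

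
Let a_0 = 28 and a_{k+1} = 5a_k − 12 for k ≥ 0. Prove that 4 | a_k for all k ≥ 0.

Base case: a_0 = 28 = 4·7, so 4 | a_0.
Assume 4 | a_m, so a_m = 4t for some integer t.
Then a_{m+1} = 5a_m − 12 = 5·(4t) − 12 = 4(5t − 3), so 4 | a_{m+1}.
This completes the inductive step, so 4 | a_k for all k ≥ 0.

4 | a_k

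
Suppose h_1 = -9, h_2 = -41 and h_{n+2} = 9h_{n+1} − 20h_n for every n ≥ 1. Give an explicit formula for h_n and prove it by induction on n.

Claim: h_n = -5^n − 4^n.

Base cases: h_1 = -9 and -5^1 − 4^1 = -9; h_2 = -41 and -5^2 − 4^2 = -41.
Assume h_j = -5^j − 4^j for all 1 ≤ j ≤ m, where m ≥ 2.
Then h_{m+1} = 9h_m − 20h_{m−1} = 9·(-5^m − 4^m) − 20·(-5^{m−1} − 4^{m−1}) = -(9·5 − 20)5^{m−1} − (9·4 − 20)4^{m−1} = -25·5^{m−1} − 16·4^{m−1} = -5^{m+1} − 4^{m+1}.
By strong induction, h_n = -5^n − 4^n for all n ≥ 1.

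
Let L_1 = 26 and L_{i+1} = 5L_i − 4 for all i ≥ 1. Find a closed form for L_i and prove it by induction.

Claim: L_i = 5^{i+1} + 1.

Base case: L_1 = 26, and 5^{1+1} + 1 = 25 + 1 = 26.
Assume L_j = 5^{j+1} + 1 for some j ≥ 1.
Then L_{j+1} = 5L_j − 4 = 5·(5^{j+1} + 1) − 4 = 5^{j+2} + 5 − 4 = 5^{j+2} + 1.
This completes the inductive step, so L_i = 5^{i+1} + 1 for all i ≥ 1.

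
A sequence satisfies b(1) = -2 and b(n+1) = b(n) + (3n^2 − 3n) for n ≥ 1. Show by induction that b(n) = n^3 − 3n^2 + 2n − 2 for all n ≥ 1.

Base case: b(1) = -2, and 1^3 − 3·1^2 + 2·1 − 2 = -2.
Assume b(j) = j^3 − 3j^2 + 2j − 2.
Then b(j+1) = b(j) + (3j^2 − 3j) = (j^3 − 3j^2 + 2j − 2) + (3j^2 − 3j) = j^3 − j − 2,
and (j+1)^3 − 3·(j+1)^2 + 2·(j+1) − 2 = j^3 − j − 2.
This completes the inductive step, so b(n) = n^3 − 3n^2 + 2n − 2 for all n ≥ 1.

b(n) = n^3 − 3n^2 + 2n − 2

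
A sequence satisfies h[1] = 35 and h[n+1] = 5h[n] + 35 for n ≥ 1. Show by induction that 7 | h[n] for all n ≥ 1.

Base case: h[1] = 35 = 7·5, so 7 | h[1].
Assume 7 | h[r], so h[r] = 7t for some integer t.
Then h[r+1] = 5h[r] + 35 = 5·(7t) + 35 = 7(5t + 5), so 7 | h[r+1].
By induction, 7 | h[n] for all n ≥ 1.

7 | h[n]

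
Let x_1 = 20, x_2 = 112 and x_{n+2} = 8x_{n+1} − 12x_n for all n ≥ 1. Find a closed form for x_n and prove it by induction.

Claim: x_n = 3·6^n + 2^n.

Base cases: x_1 = 20 and 3·6^1 + 2^1 = 20; x_2 = 112 and 3·6^2 + 2^2 = 112.
Assume x_j = 3·6^j + 2^j for all 1 ≤ j ≤ r, where r ≥ 2.
Then x_{r+1} = 8x_r − 12x_{r−1} = 8·(3·6^r + 2^r) − 12·(3·6^{r−1} + 2^{r−1}) = 3·(8·6 − 12)6^{r−1} + (8·2 − 12)2^{r−1} = 108·6^{r−1} + 4·2^{r−1} = 3·6^{r+1} + 2^{r+1}.
By strong induction, x_n = 3·6^n + 2^n for all n ≥ 1.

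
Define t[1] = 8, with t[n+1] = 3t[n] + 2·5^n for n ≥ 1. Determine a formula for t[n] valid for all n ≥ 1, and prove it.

Claim: t[n] = 3^n + 5^n.

Base case: t[1] = 8, and 3^1 + 5^1 = 3 + 5 = 8.
Assume t[j] = 3^j + 5^j for some j ≥ 1.
Then t[j+1] = 3t[j] + 2·5^j = 3·(3^j + 5^j) + 2·5^j = 3^{j+1} + 3·5^j + 2·5^j = 3^{j+1} + 5·5^j = 3^{j+1} + 5^{j+1}.
By induction, t[n] = 3^n + 5^n for all n ≥ 1.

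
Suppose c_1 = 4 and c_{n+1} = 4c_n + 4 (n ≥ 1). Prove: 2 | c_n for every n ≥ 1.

Base case: c_1 = 4 = 2·2, so 2 | c_1.
Assume 2 | c_r, so c_r = 2t for some integer t.
Then c_{r+1} = 4c_r + 4 = 4·(2t) + 4 = 2(4t + 2), so 2 | c_{r+1}.
Hence 2 | c_n for every n ≥ 1, by induction.

2 | c_n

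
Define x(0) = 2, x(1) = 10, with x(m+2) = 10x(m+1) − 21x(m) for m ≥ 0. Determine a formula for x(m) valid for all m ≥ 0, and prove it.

Claim: x(m) = 7^m + 3^m.

Base cases: x(0) = 2 and 7^0 + 3^0 = 2; x(1) = 10 and 7^1 + 3^1 = 10.
Assume x(j) = 7^j + 3^j for all 0 ≤ j ≤ r, where r ≥ 1.
Then x(r+1) = 10x(r) − 21x(r−1) = 10·(7^r + 3^r) − 21·(7^{r−1} + 3^{r−1}) = (10·7 − 21)7^{r−1} + (10·3 − 21)3^{r−1} = 49·7^{r−1} + 9·3^{r−1} = 7^{r+1} + 3^{r+1}.
Hence x(m) = 7^m + 3^m for every m ≥ 0, by strong induction.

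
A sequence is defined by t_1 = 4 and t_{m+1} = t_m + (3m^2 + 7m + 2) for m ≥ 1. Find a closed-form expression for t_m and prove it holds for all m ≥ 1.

Claim: t_m = m^3 + 2m^2 − m + 2.

Base case: t_1 = 4, and 1^3 + 2·1^2 − 1 + 2 = 4.
Assume t_r = r^3 + 2r^2 − r + 2.
Then t_{r+1} = t_r + (3r^2 + 7r + 2) = (r^3 + 2r^2 − r + 2) + (3r^2 + 7r + 2) = r^3 + 5r^2 + 6r + 4,
and (r+1)^3 + 2·(r+1)^2 − (r+1) + 2 = r^3 + 5r^2 + 6r + 4.
This completes the inductive step, so t_m = m^3 + 2m^2 − m + 2 for all m ≥ 1.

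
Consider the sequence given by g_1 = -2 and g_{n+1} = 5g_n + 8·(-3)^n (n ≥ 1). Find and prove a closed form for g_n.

Claim: g_n = -5^n − (-3)^n.

Base case: g_1 = -2, and -5^1 − (-3)^1 = -5 + 3 = -2.
Assume g_k = -5^k − (-3)^k for some k ≥ 1.
Then g_{k+1} = 5g_k + 8·(-3)^k = 5·(-5^k − (-3)^k) + 8·(-3)^k = -5^{k+1} − 5·(-3)^k + 8·(-3)^k = -5^{k+1} + 3·(-3)^k = -5^{k+1} − (-3)^{k+1}.
So the formula holds for k+1, and by induction g_n = -5^n − (-3)^n for all n ≥ 1.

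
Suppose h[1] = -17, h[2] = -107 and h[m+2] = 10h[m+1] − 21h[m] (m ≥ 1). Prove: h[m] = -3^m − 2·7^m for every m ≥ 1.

Base cases: h[1] = -17 and -3^1 − 2·7^1 = -17; h[2] = -107 and -3^2 − 2·7^2 = -107.
Assume h[j] = -3^j − 2·7^j for all 1 ≤ j ≤ r, where r ≥ 2.
Then h[r+1] = 10h[r] − 21h[r−1] = 10·(-3^r − 2·7^r) − 21·(-3^{r−1} − 2·7^{r−1}) = -(10·3 − 21)3^{r−1} − 2·(10·7 − 21)7^{r−1} = -9·3^{r−1} − 98·7^{r−1} = -3^{r+1} − 2·7^{r+1}.
By strong induction, h[m] = -3^m − 2·7^m for all m ≥ 1.

h[m] = -3^m − 2·7^m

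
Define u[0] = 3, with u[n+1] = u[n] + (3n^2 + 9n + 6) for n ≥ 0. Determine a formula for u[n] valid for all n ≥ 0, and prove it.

Claim: u[n] = n^3 + 3n^2 + 2n + 3.

Base case: u[0] = 3, and 0^3 + 3·0^2 + 2·0 + 3 = 3.
Assume u[k] = k^3 + 3k^2 + 2k + 3.
Then u[k+1] = u[k] + (3k^2 + 9k + 6) = (k^3 + 3k^2 + 2k + 3) + (3k^2 + 9k + 6) = k^3 + 6k^2 + 11k + 9,
and (k+1)^3 + 3·(k+1)^2 + 2·(k+1) + 3 = k^3 + 6k^2 + 11k + 9.
This completes the inductive step, so u[n] = n^3 + 3n^2 + 2n + 3 for all n ≥ 0.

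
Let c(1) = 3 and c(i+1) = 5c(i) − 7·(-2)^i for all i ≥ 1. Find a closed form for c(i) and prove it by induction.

Claim: c(i) = 5^i + (-2)^i.

Base case: c(1) = 3, and 5^1 + (-2)^1 = 5 − 2 = 3.
Assume c(k) = 5^k + (-2)^k for some k ≥ 1.
Then c(k+1) = 5c(k) − 7·(-2)^k = 5·(5^k + (-2)^k) − 7·(-2)^k = 5^{k+1} + 5·(-2)^k − 7·(-2)^k = 5^{k+1} − 2·(-2)^k = 5^{k+1} + (-2)^{k+1}.
By induction, c(i) = 5^i + (-2)^i for all i ≥ 1.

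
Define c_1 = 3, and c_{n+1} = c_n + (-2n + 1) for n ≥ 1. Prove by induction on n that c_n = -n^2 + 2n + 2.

Base case: c_1 = 3, and -1^2 + 2·1 + 2 = 3.
Assume c_r = -r^2 + 2r + 2.
Then c_{r+1} = c_r + (-2r + 1) = (-r^2 + 2r + 2) + (-2r + 1) = -r^2 + 3,
and -(r+1)^2 + 2·(r+1) + 2 = -r^2 + 3.
By induction, c_n = -n^2 + 2n + 2 for all n ≥ 1.

c_n = -n^2 + 2n + 2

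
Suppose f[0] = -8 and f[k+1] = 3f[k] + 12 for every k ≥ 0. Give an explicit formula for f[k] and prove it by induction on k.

Claim: f[k] = -2·3^k − 6.

Base case: f[0] = -8, and -2·3^0 − 6 = -2 − 6 = -8.
Assume f[m] = -2·3^m − 6 for some m ≥ 0.
Then f[m+1] = 3f[m] + 12 = 3·(-2·3^m − 6) + 12 = -6·3^m − 18 + 12 = -2·3^{m+1} − 6.
This completes the inductive step, so f[k] = -2·3^k − 6 for all k ≥ 0.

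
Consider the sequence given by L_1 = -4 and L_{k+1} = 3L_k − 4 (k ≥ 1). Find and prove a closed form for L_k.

Claim: L_k = -2·3^k + 2.

Base case: L_1 = -4, and -2·3^1 + 2 = -6 + 2 = -4.
Assume L_m = -2·3^m + 2 for some m ≥ 1.
Then L_{m+1} = 3L_m − 4 = 3·(-2·3^m + 2) − 4 = -6·3^m + 6 − 4 = -2·3^{m+1} + 2.
So the formula holds for m+1, and by induction L_k = -2·3^k + 2 for all k ≥ 1.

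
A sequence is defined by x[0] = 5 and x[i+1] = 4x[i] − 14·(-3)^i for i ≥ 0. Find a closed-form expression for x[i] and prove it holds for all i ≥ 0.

Claim: x[i] = 3·4^i + 2·(-3)^i.

Base case: x[0] = 5, and 3·4^0 + 2·(-3)^0 = 3 + 2 = 5.
Assume x[j] = 3·4^j + 2·(-3)^j for some j ≥ 0.
Then x[j+1] = 4x[j] − 14·(-3)^j = 4·(3·4^j + 2·(-3)^j) − 14·(-3)^j = 3·4^{j+1} + 8·(-3)^j − 14·(-3)^j = 3·4^{j+1} − 6·(-3)^j = 3·4^{j+1} + 2·(-3)^{j+1}.
So the formula holds for j+1, and by induction x[i] = 3·4^i + 2·(-3)^i for all i ≥ 0.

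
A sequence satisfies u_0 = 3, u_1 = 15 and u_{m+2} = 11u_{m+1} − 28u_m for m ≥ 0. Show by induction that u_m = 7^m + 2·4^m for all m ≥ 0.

Base cases: u_0 = 3 and 7^0 + 2·4^0 = 3; u_1 = 15 and 7^1 + 2·4^1 = 15.
Assume u_i = 7^i + 2·4^i for all 0 ≤ i ≤ j, where j ≥ 1.
Then u_{j+1} = 11u_j − 28u_{j−1} = 11·(7^j + 2·4^j) − 28·(7^{j−1} + 2·4^{j−1}) = (11·7 − 28)7^{j−1} + 2·(11·4 − 28)4^{j−1} = 49·7^{j−1} + 32·4^{j−1} = 7^{j+1} + 2·4^{j+1}.
Hence u_m = 7^m + 2·4^m for every m ≥ 0, by strong induction.

u_m = 7^m + 2·4^m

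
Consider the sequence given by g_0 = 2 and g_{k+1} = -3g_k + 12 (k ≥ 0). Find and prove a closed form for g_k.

Claim: g_k = -(-3)^k + 3.

Base case: g_0 = 2, and -(-3)^0 + 3 = -1 + 3 = 2.
Assume g_m = -(-3)^m + 3 for some m ≥ 0.
Then g_{m+1} = -3g_m + 12 = -3·(-(-3)^m + 3) + 12 = 3·(-3)^m − 9 + 12 = -(-3)^{m+1} + 3.
This completes the inductive step, so g_k = -(-3)^k + 3 for all k ≥ 0.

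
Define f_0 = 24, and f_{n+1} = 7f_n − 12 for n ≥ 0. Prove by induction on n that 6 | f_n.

Base case: f_0 = 24 = 6·4, so 6 | f_0.
Assume 6 | f_r, so f_r = 6t for some integer t.
Then f_{r+1} = 7f_r − 12 = 7·(6t) − 12 = 6(7t − 2), so 6 | f_{r+1}.
Hence 6 | f_n for every n ≥ 0, by induction.

6 | f_n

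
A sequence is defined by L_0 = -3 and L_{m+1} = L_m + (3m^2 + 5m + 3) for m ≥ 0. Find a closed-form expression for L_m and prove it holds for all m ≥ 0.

Claim: L_m = m^3 + m^2 + m − 3.

Base case: L_0 = -3, and 0^3 + 0^2 + 0 − 3 = -3.
Assume L_r = r^3 + r^2 + r − 3.
Then L_{r+1} = L_r + (3r^2 + 5r + 3) = (r^3 + r^2 + r − 3) + (3r^2 + 5r + 3) = r^3 + 4r^2 + 6r,
and (r+1)^3 + (r+1)^2 + (r+1) − 3 = r^3 + 4r^2 + 6r.
By induction, L_m = m^3 + m^2 + m − 3 for all m ≥ 0.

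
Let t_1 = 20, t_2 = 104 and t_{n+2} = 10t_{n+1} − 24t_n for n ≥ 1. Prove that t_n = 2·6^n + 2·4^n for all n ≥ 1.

Base cases: t_1 = 20 and 2·6^1 + 2·4^1 = 20; t_2 = 104 and 2·6^2 + 2·4^2 = 104.
Assume t_i = 2·6^i + 2·4^i for all 1 ≤ i ≤ j, where j ≥ 2.
Then t_{j+1} = 10t_j − 24t_{j−1} = 10·(2·6^j + 2·4^j) − 24·(2·6^{j−1} + 2·4^{j−1}) = 2·(10·6 − 24)6^{j−1} + 2·(10·4 − 24)4^{j−1} = 72·6^{j−1} + 32·4^{j−1} = 2·6^{j+1} + 2·4^{j+1}.
Hence t_n = 2·6^n + 2·4^n for every n ≥ 1, by strong induction.

t_n = 2·6^n + 2·4^n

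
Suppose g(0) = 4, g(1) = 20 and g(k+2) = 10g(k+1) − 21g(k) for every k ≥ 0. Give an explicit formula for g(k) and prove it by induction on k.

Claim: g(k) = 2·3^k + 2·7^k.

Base cases: g(0) = 4 and 2·3^0 + 2·7^0 = 4; g(1) = 20 and 2·3^1 + 2·7^1 = 20.
Assume g(i) = 2·3^i + 2·7^i for all 0 ≤ i ≤ j, where j ≥ 1.
Then g(j+1) = 10g(j) − 21g(j−1) = 10·(2·3^j + 2·7^j) − 21·(2·3^{j−1} + 2·7^{j−1}) = 2·(10·3 − 21)3^{j−1} + 2·(10·7 − 21)7^{j−1} = 18·3^{j−1} + 98·7^{j−1} = 2·3^{j+1} + 2·7^{j+1}.
So the formula holds for j+1, and by strong induction g(k) = 2·3^k + 2·7^k for all k ≥ 0.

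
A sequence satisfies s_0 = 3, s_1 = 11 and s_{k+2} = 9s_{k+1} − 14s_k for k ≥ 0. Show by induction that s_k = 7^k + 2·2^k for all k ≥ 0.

Base cases: s_0 = 3 and 7^0 + 2·2^0 = 3; s_1 = 11 and 7^1 + 2·2^1 = 11.
Assume s_i = 7^i + 2·2^i for all 0 ≤ i ≤ j, where j ≥ 1.
Then s_{j+1} = 9s_j − 14s_{j−1} = 9·(7^j + 2·2^j) − 14·(7^{j−1} + 2·2^{j−1}) = (9·7 − 14)7^{j−1} + 2·(9·2 − 14)2^{j−1} = 49·7^{j−1} + 8·2^{j−1} = 7^{j+1} + 2·2^{j+1}.
By strong induction, s_k = 7^k + 2·2^k for all k ≥ 0.

s_k = 7^k + 2·2^k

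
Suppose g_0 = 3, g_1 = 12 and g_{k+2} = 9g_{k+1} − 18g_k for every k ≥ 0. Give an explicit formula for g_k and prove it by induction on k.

Claim: g_k = 6^k + 2·3^k.

Base cases: g_0 = 3 and 6^0 + 2·3^0 = 3; g_1 = 12 and 6^1 + 2·3^1 = 12.
Assume g_j = 6^j + 2·3^j for all 0 ≤ j ≤ m, where m ≥ 1.
Then g_{m+1} = 9g_m − 18g_{m−1} = 9·(6^m + 2·3^m) − 18·(6^{m−1} + 2·3^{m−1}) = (9·6 − 18)6^{m−1} + 2·(9·3 − 18)3^{m−1} = 36·6^{m−1} + 18·3^{m−1} = 6^{m+1} + 2·3^{m+1}.
This completes the inductive step, so g_k = 6^k + 2·3^k for all k ≥ 0.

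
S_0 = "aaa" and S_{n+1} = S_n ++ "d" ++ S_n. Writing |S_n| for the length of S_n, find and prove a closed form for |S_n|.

Claim: |S_n| = 2^{n+2} − 1.

Base case: |S_0| = 3, and 2^{0+2} − 1 = 3.
Assume |S_r| = 2^{r+2} − 1.
Then |S_{r+1}| = |S_r| + 1 + |S_r| = 2|S_r| + 1 = 2(2^{r+2} − 1) + 1 = 2^{r+3} − 2 + 1 = 2^{r+3} − 1.
So the formula holds for r+1, and by induction |S_n| = 2^{n+2} − 1 for all n ≥ 0.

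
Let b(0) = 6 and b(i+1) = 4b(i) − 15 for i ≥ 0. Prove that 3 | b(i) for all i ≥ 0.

Base case: b(0) = 6 = 3·2, so 3 | b(0).
Assume 3 | b(r), so b(r) = 3t for some integer t.
Then b(r+1) = 4b(r) − 15 = 4·(3t) − 15 = 3(4t − 5), so 3 | b(r+1).
By induction, 3 | b(i) for all i ≥ 0.

3 | b(i)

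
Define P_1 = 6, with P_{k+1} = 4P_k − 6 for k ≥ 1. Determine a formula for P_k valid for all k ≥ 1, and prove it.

Claim: P_k = 4^k + 2.

Base case: P_1 = 6, and 4^1 + 2 = 4 + 2 = 6.
Assume P_m = 4^m + 2 for some m ≥ 1.
Then P_{m+1} = 4P_m − 6 = 4·(4^m + 2) − 6 = 4^{m+1} + 8 − 6 = 4^{m+1} + 2.
Hence P_k = 4^k + 2 for every k ≥ 1, by induction.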